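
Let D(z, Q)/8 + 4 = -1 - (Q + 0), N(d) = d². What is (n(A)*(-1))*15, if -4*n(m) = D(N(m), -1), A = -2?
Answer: -120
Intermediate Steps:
D(z, Q) = -40 - 8*Q (D(z, Q) = -32 + 8*(-1 - (Q + 0)) = -32 + 8*(-1 - Q) = -32 + (-8 - 8*Q) = -40 - 8*Q)
n(m) = 8 (n(m) = -(-40 - 8*(-1))/4 = -(-40 + 8)/4 = -¼*(-32) = 8)
(n(A)*(-1))*15 = (8*(-1))*15 = -8*15 = -120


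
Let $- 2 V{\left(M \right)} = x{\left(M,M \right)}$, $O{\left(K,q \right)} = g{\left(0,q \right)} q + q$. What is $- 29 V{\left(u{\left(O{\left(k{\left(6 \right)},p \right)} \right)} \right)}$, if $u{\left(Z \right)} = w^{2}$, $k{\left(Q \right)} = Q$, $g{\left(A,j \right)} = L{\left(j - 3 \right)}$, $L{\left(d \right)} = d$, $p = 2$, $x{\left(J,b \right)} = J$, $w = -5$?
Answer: $\frac{725}{2} \approx 362.5$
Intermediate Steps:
$g{\left(A,j \right)} = -3 + j$ ($g{\left(A,j \right)} = j - 3 = -3 + j$)
$O{\left(K,q \right)} = q + q \left(-3 + q\right)$ ($O{\left(K,q \right)} = \left(-3 + q\right) q + q = q \left(-3 + q\right) + q = q + q \left(-3 + q\right)$)
$u{\left(Z \right)} = 25$ ($u{\left(Z \right)} = \left(-5\right)^{2} = 25$)
$V{\left(M \right)} = - \frac{M}{2}$
$- 29 V{\left(u{\left(O{\left(k{\left(6 \right)},p \right)} \right)} \right)} = - 29 \left(\left(- \frac{1}{2}\right) 25\right) = \left(-29\right) \left(- \frac{25}{2}\right) = \frac{725}{2}$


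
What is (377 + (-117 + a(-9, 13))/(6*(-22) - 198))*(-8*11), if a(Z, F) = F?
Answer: -498056/15 ≈ -33204.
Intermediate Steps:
(377 + (-117 + a(-9, 13))/(6*(-22) - 198))*(-8*11) = (377 + (-117 + 13)/(6*(-22) - 198))*(-8*11) = (377 - 104/(-132 - 198))*(-88) = (377 - 104/(-330))*(-88) = (377 - 104*(-1/330))*(-88) = (377 + 52/165)*(-88) = (62257/165)*(-88) = -498056/15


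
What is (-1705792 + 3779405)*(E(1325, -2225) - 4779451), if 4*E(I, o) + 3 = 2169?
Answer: -19819217730047/2 ≈ -9.9096e+12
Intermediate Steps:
E(I, o) = 1083/2 (E(I, o) = -¾ + (¼)*2169 = -¾ + 2169/4 = 1083/2)
(-1705792 + 3779405)*(E(1325, -2225) - 4779451) = (-1705792 + 3779405)*(1083/2 - 4779451) = 2073613*(-9557819/2) = -19819217730047/2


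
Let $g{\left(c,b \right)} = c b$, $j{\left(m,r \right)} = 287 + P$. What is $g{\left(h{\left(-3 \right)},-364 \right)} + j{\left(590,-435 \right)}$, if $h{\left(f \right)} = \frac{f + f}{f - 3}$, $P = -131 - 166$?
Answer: $-374$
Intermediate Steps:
$P = -297$ ($P = -131 - 166 = -297$)
$h{\left(f \right)} = \frac{2 f}{-3 + f}$
$j{\left(m,r \right)} = -10$ ($j{\left(m,r \right)} = 287 - 297 = -10$)
$g{\left(c,b \right)} = b c$
$g{\left(h{\left(-3 \right)},-364 \right)} + j{\left(590,-435 \right)} = - 364 \cdot 2 \left(-3\right) \frac{1}{-3 - 3} - 10 = - 364 \cdot 2 \left(-3\right) \frac{1}{-6} - 10 = - 364 \cdot 2 \left(-3\right) \left(- \frac{1}{6}\right) - 10 = \left(-364\right) 1 - 10 = -364 - 10 = -374$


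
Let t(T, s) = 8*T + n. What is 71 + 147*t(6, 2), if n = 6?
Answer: 8009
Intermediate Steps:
t(T, s) = 6 + 8*T (t(T, s) = 8*T + 6 = 6 + 8*T)
71 + 147*t(6, 2) = 71 + 147*(6 + 8*6) = 71 + 147*(6 + 48) = 71 + 147*54 = 71 + 7938 = 8009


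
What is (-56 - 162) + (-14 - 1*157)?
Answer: -389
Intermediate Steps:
(-56 - 162) + (-14 - 1*157) = -218 + (-14 - 157) = -218 - 171 = -389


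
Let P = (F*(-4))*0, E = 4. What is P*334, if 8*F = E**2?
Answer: 0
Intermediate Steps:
F = 2 (F = (1/8)*4**2 = (1/8)*16 = 2)
P = 0 (P = (2*(-4))*0 = -8*0 = 0)
P*334 = 0*334 = 0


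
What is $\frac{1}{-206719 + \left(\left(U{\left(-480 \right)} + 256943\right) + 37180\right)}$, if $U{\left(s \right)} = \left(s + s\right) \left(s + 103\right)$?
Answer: $\frac{1}{449324} \approx 2.2256 \cdot 10^{-6}$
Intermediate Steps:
$U{\left(s \right)} = 2 s \left(103 + s\right)$
$\frac{1}{-206719 + \left(\left(U{\left(-480 \right)} + 256943\right) + 37180\right)} = \frac{1}{-206719 + \left(\left(2 \left(-480\right) \left(103 - 480\right) + 256943\right) + 37180\right)} = \frac{1}{-206719 + \left(\left(2 \left(-480\right) \left(-377\right) + 256943\right) + 37180\right)} = \frac{1}{-206719 + \left(\left(361920 + 256943\right) + 37180\right)} = \frac{1}{-206719 + \left(618863 + 37180\right)} = \frac{1}{-206719 + 656043} = \frac{1}{449324}$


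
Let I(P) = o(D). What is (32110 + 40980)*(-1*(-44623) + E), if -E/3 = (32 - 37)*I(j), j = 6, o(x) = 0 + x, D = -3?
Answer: 3258206020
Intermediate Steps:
o(x) = x
I(P) = -3
E = -45 (E = -3*(32 - 37)*(-3) = -(-15)*(-3) = -3*15 = -45)
(32110 + 40980)*(-1*(-44623) + E) = (32110 + 40980)*(-1*(-44623) - 45) = 73090*(44623 - 45) = 73090*44578 = 3258206020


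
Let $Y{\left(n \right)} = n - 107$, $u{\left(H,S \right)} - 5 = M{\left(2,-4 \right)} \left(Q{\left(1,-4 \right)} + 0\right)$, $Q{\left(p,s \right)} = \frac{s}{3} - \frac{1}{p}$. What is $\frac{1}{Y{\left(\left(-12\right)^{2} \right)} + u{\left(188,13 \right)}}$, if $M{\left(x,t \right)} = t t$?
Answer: $\frac{3}{14} \approx 0.21429$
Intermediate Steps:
$Q{\left(p,s \right)} = - \frac{1}{p} + \frac{s}{3}$ ($Q{\left(p,s \right)} = s \frac{1}{3} - \frac{1}{p} = \frac{s}{3} - \frac{1}{p} = - \frac{1}{p} + \frac{s}{3}$)
$M{\left(x,t \right)} = t^{2}$
$u{\left(H,S \right)} = - \frac{97}{3}$ ($u{\left(H,S \right)} = 5 + \left(-4\right)^{2} \left(\left(- 1^{-1} + \frac{1}{3} \left(-4\right)\right) + 0\right) = 5 + 16 \left(\left(\left(-1\right) 1 - \frac{4}{3}\right) + 0\right) = 5 + 16 \left(\left(-1 - \frac{4}{3}\right) + 0\right) = 5 + 16 \left(- \frac{7}{3} + 0\right) = 5 + 16 \left(- \frac{7}{3}\right) = 5 - \frac{112}{3} = - \frac{97}{3}$)
$Y{\left(n \right)} = -107 + n$ ($Y{\left(n \right)} = n - 107 = -107 + n$)
$\frac{1}{Y{\left(\left(-12\right)^{2} \right)} + u{\left(188,13 \right)}} = \frac{1}{\left(-107 + \left(-12\right)^{2}\right) - \frac{97}{3}} = \frac{1}{\left(-107 + 144\right) - \frac{97}{3}} = \frac{1}{37 - \frac{97}{3}} = \frac{1}{\frac{14}{3}} = \frac{3}{14}$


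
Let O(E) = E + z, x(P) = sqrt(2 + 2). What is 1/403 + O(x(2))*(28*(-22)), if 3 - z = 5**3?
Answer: 29789761/403 ≈ 73920.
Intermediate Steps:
x(P) = 2 (x(P) = sqrt(4) = 2)
z = -122 (z = 3 - 1*5**3 = 3 - 1*125 = 3 - 125 = -122)
O(E) = -122 + E (O(E) = E - 122 = -122 + E)
1/403 + O(x(2))*(28*(-22)) = 1/403 + (-122 + 2)*(28*(-22)) = 1/403 - 120*(-616) = 1/403 + 73920 = 29789761/403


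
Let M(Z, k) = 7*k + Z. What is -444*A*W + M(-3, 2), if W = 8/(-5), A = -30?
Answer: -21301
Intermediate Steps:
M(Z, k) = Z + 7*k
W = -8/5 (W = 8*(-1/5) = -8/5 ≈ -1.6000)
-444*A*W + M(-3, 2) = -(-13320)*(-8)/5 + (-3 + 7*2) = -444*48 + (-3 + 14) = -21312 + 11 = -21301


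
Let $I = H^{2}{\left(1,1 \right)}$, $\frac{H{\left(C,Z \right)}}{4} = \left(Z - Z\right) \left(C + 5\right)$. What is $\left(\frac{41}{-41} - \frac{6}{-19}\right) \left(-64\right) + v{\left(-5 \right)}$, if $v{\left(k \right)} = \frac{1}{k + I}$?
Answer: $\frac{4141}{95} \approx 43.589$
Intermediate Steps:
$H{\left(C,Z \right)} = 0$ ($H{\left(C,Z \right)} = 4 \left(Z - Z\right) \left(C + 5\right) = 4 \cdot 0 \left(5 + C\right) = 4 \cdot 0 = 0$)
$I = 0$ ($I = 0^{2} = 0$)
$v{\left(k \right)} = \frac{1}{k}$ ($v{\left(k \right)} = \frac{1}{k + 0} = \frac{1}{k}$)
$\left(\frac{41}{-41} - \frac{6}{-19}\right) \left(-64\right) + v{\left(-5 \right)} = \left(\frac{41}{-41} - \frac{6}{-19}\right) \left(-64\right) + \frac{1}{-5} = \left(41 \left(- \frac{1}{41}\right) - - \frac{6}{19}\right) \left(-64\right) - \frac{1}{5} = \left(-1 + \frac{6}{19}\right) \left(-64\right) - \frac{1}{5} = \left(- \frac{13}{19}\right) \left(-64\right) - \frac{1}{5} = \frac{832}{19} - \frac{1}{5} = \frac{4141}{95}$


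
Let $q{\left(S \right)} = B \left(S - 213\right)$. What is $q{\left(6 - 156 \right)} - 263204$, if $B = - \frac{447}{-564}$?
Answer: $- \frac{49536439}{188} \approx -2.6349 \cdot 10^{5}$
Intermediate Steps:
$B = \frac{149}{188}$ ($B = \left(-447\right) \left(- \frac{1}{564}\right) = \frac{149}{188} \approx 0.79255$)
$q{\left(S \right)} = - \frac{31737}{188} + \frac{149 S}{188}$ ($q{\left(S \right)} = \frac{149 \left(S - 213\right)}{188} = \frac{149 \left(-213 + S\right)}{188} = - \frac{31737}{188} + \frac{149 S}{188}$)
$q{\left(6 - 156 \right)} - 263204 = \left(- \frac{31737}{188} + \frac{149 \left(6 - 156\right)}{188}\right) - 263204 = \left(- \frac{31737}{188} + \frac{149}{188} \left(-150\right)\right) - 263204 = \left(- \frac{31737}{188} - \frac{11175}{94}\right) - 263204 = - \frac{54087}{188} - 263204 = - \frac{49536439}{188}$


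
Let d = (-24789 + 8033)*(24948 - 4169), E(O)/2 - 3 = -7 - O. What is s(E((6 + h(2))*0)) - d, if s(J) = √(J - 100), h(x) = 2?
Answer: 348172924 + 6*I*√3 ≈ 3.4817e+8 + 10.392*I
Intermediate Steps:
E(O) = -8 - 2*O (E(O) = 6 + 2*(-7 - O) = 6 + (-14 - 2*O) = -8 - 2*O)
d = -348172924 (d = -16756*20779 = -348172924)
s(J) = √(-100 + J)
s(E((6 + h(2))*0)) - d = √(-100 + (-8 - 2*(6 + 2)*0)) - 1*(-348172924) = √(-100 + (-8 - 16*0)) + 348172924 = √(-100 + (-8 - 2*0)) + 348172924 = √(-100 + (-8 + 0)) + 348172924 = √(-100 - 8) + 348172924 = √(-108) + 348172924 = 6*I*√3 + 348172924 = 348172924 + 6*I*√3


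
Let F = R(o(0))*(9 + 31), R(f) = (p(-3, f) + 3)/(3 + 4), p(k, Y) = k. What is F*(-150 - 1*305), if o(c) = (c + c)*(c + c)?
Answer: 0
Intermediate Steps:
o(c) = 4*c² (o(c) = (2*c)*(2*c) = 4*c²)
R(f) = 0 (R(f) = (-3 + 3)/(3 + 4) = 0/7 = 0*(⅐) = 0)
F = 0 (F = 0*(9 + 31) = 0*40 = 0)
F*(-150 - 1*305) = 0*(-150 - 1*305) = 0*(-150 - 305) = 0*(-455) = 0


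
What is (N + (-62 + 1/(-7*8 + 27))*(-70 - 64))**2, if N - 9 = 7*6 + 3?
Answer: 58870287424/841 ≈ 7.0000e+7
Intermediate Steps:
N = 54 (N = 9 + (7*6 + 3) = 9 + (42 + 3) = 9 + 45 = 54)
(N + (-62 + 1/(-7*8 + 27))*(-70 - 64))**2 = (54 + (-62 + 1/(-7*8 + 27))*(-70 - 64))**2 = (54 + (-62 + 1/(-56 + 27))*(-134))**2 = (54 + (-62 + 1/(-29))*(-134))**2 = (54 + (-62 - 1/29)*(-134))**2 = (54 - 1799/29*(-134))**2 = (54 + 241066/29)**2 = (242632/29)**2 = 58870287424/841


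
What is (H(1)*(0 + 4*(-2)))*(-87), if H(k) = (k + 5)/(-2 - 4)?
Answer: -696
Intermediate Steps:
H(k) = -⅚ - k/6 (H(k) = (5 + k)/(-6) = (5 + k)*(-⅙) = -⅚ - k/6)
(H(1)*(0 + 4*(-2)))*(-87) = ((-⅚ - ⅙*1)*(0 + 4*(-2)))*(-87) = ((-⅚ - ⅙)*(0 - 8))*(-87) = -1*(-8)*(-87) = 8*(-87) = -696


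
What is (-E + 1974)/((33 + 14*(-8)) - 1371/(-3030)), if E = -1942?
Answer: -3955160/79333 ≈ -49.855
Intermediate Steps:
(-E + 1974)/((33 + 14*(-8)) - 1371/(-3030)) = (-1*(-1942) + 1974)/((33 + 14*(-8)) - 1371/(-3030)) = (1942 + 1974)/((33 - 112) - 1371*(-1/3030)) = 3916/(-79 + 457/1010) = 3916/(-79333/1010) = 3916*(-1010/79333) = -3955160/79333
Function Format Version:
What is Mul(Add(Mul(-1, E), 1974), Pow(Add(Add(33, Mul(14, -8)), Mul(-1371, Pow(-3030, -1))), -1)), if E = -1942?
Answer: Rational(-3955160, 79333) ≈ -49.855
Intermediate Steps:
Mul(Add(Mul(-1, E), 1974), Pow(Add(Add(33, Mul(14, -8)), Mul(-1371, Pow(-3030, -1))), -1)) = Mul(Add(Mul(-1, -1942), 1974), Pow(Add(Add(33, Mul(14, -8)), Mul(-1371, Pow(-3030, -1))), -1)) = Mul(Add(1942, 1974), Pow(Add(Add(33, -112), Mul(-1371, Rational(-1, 3030))), -1)) = Mul(3916, Pow(Add(-79, Rational(457, 1010)), -1)) = Mul(3916, Pow(Rational(-79333, 1010), -1)) = Mul(3916, Rational(-1010, 79333)) = Rational(-3955160, 79333)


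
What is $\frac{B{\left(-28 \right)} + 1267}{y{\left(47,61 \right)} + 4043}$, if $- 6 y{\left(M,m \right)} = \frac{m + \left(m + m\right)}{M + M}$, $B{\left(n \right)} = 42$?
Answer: $\frac{22372}{69093} \approx 0.3238$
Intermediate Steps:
$y{\left(M,m \right)} = - \frac{m}{4 M}$ ($y{\left(M,m \right)} = - \frac{\left(m + \left(m + m\right)\right) \frac{1}{M + M}}{6} = - \frac{\left(m + 2 m\right) \frac{1}{2 M}}{6} = - \frac{3 m \frac{1}{2 M}}{6} = - \frac{\frac{3}{2} m \frac{1}{M}}{6} = - \frac{m}{4 M}$)
$\frac{B{\left(-28 \right)} + 1267}{y{\left(47,61 \right)} + 4043} = \frac{42 + 1267}{\left(- \frac{1}{4}\right) 61 \cdot \frac{1}{47} + 4043} = \frac{1309}{\left(- \frac{1}{4}\right) 61 \cdot \frac{1}{47} + 4043} = \frac{1309}{- \frac{61}{188} + 4043} = \frac{1309}{\frac{760023}{188}} = 1309 \cdot \frac{188}{760023} = \frac{22372}{69093}$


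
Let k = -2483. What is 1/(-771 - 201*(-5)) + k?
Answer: -581021/234 ≈ -2483.0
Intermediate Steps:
1/(-771 - 201*(-5)) + k = 1/(-771 - 201*(-5)) - 2483 = 1/(-771 + 1005) - 2483 = 1/234 - 2483 = -581021/234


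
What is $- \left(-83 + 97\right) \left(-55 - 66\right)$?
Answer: $1694$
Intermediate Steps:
$- \left(-83 + 97\right) \left(-55 - 66\right) = - 14 \left(-55 - 66\right) = - 14 \left(-121\right) = \left(-1\right) \left(-1694\right) = 1694$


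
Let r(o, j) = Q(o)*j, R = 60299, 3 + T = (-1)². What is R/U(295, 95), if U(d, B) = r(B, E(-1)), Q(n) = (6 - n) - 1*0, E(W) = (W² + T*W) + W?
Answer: -60299/178 ≈ -338.76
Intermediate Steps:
T = -2 (T = -3 + (-1)² = -3 + 1 = -2)
E(W) = W² - W (E(W) = (W² - 2*W) + W = W² - W)
Q(n) = 6 - n (Q(n) = (6 - n) + 0 = 6 - n)
r(o, j) = j*(6 - o) (r(o, j) = (6 - o)*j = j*(6 - o))
U(d, B) = 12 - 2*B (U(d, B) = (-(-1 - 1))*(6 - B) = (-1*(-2))*(6 - B) = 2*(6 - B) = 12 - 2*B)
R/U(295, 95) = 60299/(12 - 2*95) = 60299/(12 - 190) = 60299/(-178) = 60299*(-1/178) = -60299/178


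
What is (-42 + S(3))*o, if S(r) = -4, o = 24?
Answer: -1104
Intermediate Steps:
(-42 + S(3))*o = (-42 - 4)*24 = -46*24 = -1104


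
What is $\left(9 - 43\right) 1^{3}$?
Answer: $-34$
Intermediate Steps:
$\left(9 - 43\right) 1^{3} = \left(-34\right) 1 = -34$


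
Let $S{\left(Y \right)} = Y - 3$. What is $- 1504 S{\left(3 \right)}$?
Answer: $0$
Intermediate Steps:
$S{\left(Y \right)} = -3 + Y$
$- 1504 S{\left(3 \right)} = - 1504 \left(-3 + 3\right) = \left(-1504\right) 0 = 0$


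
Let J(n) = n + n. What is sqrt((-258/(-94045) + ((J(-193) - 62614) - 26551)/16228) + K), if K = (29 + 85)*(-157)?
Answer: I*sqrt(10425088400565132584815)/763081130 ≈ 133.8*I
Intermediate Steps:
J(n) = 2*n
K = -17898 (K = 114*(-157) = -17898)
sqrt((-258/(-94045) + ((J(-193) - 62614) - 26551)/16228) + K) = sqrt((-258/(-94045) + ((2*(-193) - 62614) - 26551)/16228) - 17898) = sqrt((-258*(-1/94045) + ((-386 - 62614) - 26551)*(1/16228)) - 17898) = sqrt((258/94045 + (-63000 - 26551)*(1/16228)) - 17898) = sqrt((258/94045 - 89551*1/16228) - 17898) = sqrt((258/94045 - 89551/16228) - 17898) = sqrt(-8417636971/1526162260 - 17898) = sqrt(-27323669766451/1526162260) = I*sqrt(10425088400565132584815)/763081130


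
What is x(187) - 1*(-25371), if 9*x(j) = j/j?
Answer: 228340/9 ≈ 25371.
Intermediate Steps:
x(j) = 1/9 (x(j) = (j/j)/9 = (1/9)*1 = 1/9)
x(187) - 1*(-25371) = 1/9 - 1*(-25371) = 1/9 + 25371 = 228340/9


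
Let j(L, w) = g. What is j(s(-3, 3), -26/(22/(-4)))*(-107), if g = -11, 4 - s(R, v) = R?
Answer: 1177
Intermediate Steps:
s(R, v) = 4 - R
j(L, w) = -11
j(s(-3, 3), -26/(22/(-4)))*(-107) = -11*(-107) = 1177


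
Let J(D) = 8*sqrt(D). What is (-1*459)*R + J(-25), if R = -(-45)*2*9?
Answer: -371790 + 40*I ≈ -3.7179e+5 + 40.0*I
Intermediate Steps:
R = 810 (R = -9*(-10)*9 = 90*9 = 810)
(-1*459)*R + J(-25) = -1*459*810 + 8*sqrt(-25) = -459*810 + 8*(5*I) = -371790 + 40*I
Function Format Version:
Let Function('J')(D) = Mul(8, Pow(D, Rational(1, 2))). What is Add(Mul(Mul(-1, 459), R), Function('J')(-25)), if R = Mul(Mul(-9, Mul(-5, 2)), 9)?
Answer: Add(-371790, Mul(40, I)) ≈ Add(-3.7179e+5, Mul(40.000, I))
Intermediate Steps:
R = 810 (R = Mul(Mul(-9, -10), 9) = Mul(90, 9) = 810)
Add(Mul(Mul(-1, 459), R), Function('J')(-25)) = Add(Mul(Mul(-1, 459), 810), Mul(8, Pow(-25, Rational(1, 2)))) = Add(Mul(-459, 810), Mul(8, Mul(5, I))) = Add(-371790, Mul(40, I))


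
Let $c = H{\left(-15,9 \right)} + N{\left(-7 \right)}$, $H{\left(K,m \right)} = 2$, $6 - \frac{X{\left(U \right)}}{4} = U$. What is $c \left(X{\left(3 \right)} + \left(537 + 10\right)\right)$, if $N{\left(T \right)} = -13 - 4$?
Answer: $-8385$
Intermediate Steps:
$X{\left(U \right)} = 24 - 4 U$
$N{\left(T \right)} = -17$
$c = -15$ ($c = 2 - 17 = -15$)
$c \left(X{\left(3 \right)} + \left(537 + 10\right)\right) = - 15 \left(\left(24 - 12\right) + \left(537 + 10\right)\right) = - 15 \left(\left(24 - 12\right) + 547\right) = - 15 \left(12 + 547\right) = \left(-15\right) 559 = -8385$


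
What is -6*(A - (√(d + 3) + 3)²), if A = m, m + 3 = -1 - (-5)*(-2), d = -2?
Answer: 180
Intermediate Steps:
m = -14 (m = -3 + (-1 - (-5)*(-2)) = -3 + (-1 - 1*10) = -3 + (-1 - 10) = -3 - 11 = -14)
A = -14
-6*(A - (√(d + 3) + 3)²) = -6*(-14 - (√(-2 + 3) + 3)²) = -6*(-14 - (√1 + 3)²) = -6*(-14 - (1 + 3)²) = -6*(-14 - 1*4²) = -6*(-14 - 1*16) = -6*(-14 - 16) = -6*(-30) = 180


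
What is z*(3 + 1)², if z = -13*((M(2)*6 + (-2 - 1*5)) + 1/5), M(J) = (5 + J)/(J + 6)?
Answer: 1612/5 ≈ 322.40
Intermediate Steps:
M(J) = (5 + J)/(6 + J)
z = 403/20 (z = -13*((((5 + 2)/(6 + 2))*6 + (-2 - 1*5)) + 1/5) = -13*(((7/8)*6 + (-2 - 5)) + ⅕) = -13*((((⅛)*7)*6 - 7) + ⅕) = -13*(((7/8)*6 - 7) + ⅕) = -13*((21/4 - 7) + ⅕) = -13*(-7/4 + ⅕) = -13*(-31/20) = 403/20 ≈ 20.150)
z*(3 + 1)² = 403*(3 + 1)²/20 = (403/20)*4² = (403/20)*16 = 1612/5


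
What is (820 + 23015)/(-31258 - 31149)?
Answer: -23835/62407 ≈ -0.38193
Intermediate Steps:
(820 + 23015)/(-31258 - 31149) = 23835/(-62407) = 23835*(-1/62407) = -23835/62407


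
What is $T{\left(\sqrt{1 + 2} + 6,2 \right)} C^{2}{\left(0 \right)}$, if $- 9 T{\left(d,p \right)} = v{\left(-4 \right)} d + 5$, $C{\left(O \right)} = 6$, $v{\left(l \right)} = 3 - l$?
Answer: $-188 - 28 \sqrt{3} \approx -236.5$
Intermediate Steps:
$T{\left(d,p \right)} = - \frac{5}{9} - \frac{7 d}{9}$ ($T{\left(d,p \right)} = - \frac{\left(3 - -4\right) d + 5}{9} = - \frac{\left(3 + 4\right) d + 5}{9} = - \frac{7 d + 5}{9} = - \frac{5 + 7 d}{9} = - \frac{5}{9} - \frac{7 d}{9}$)
$T{\left(\sqrt{1 + 2} + 6,2 \right)} C^{2}{\left(0 \right)} = \left(- \frac{5}{9} - \frac{7 \left(\sqrt{1 + 2} + 6\right)}{9}\right) 6^{2} = \left(- \frac{5}{9} - \frac{7 \left(\sqrt{3} + 6\right)}{9}\right) 36 = \left(- \frac{5}{9} - \frac{7 \left(6 + \sqrt{3}\right)}{9}\right) 36 = \left(- \frac{5}{9} - \left(\frac{14}{3} + \frac{7 \sqrt{3}}{9}\right)\right) 36 = \left(- \frac{47}{9} - \frac{7 \sqrt{3}}{9}\right) 36 = -188 - 28 \sqrt{3}$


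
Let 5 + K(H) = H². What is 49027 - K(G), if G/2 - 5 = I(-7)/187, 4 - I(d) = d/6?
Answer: 15399579191/314721 ≈ 48931.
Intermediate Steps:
I(d) = 4 - d/6
G = 5641/561 (G = 10 + 2*((4 - ⅙*(-7))/187) = 10 + 2*((4 + 7/6)*(1/187)) = 10 + 2*((31/6)*(1/187)) = 10 + 2*(31/1122) = 10 + 31/561 = 5641/561 ≈ 10.055)
K(H) = -5 + H²
49027 - K(G) = 49027 - (-5 + (5641/561)²) = 49027 - (-5 + 31820881/314721) = 49027 - 1*30247276/314721 = 49027 - 30247276/314721 = 15399579191/314721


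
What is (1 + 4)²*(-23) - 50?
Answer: -625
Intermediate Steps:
(1 + 4)²*(-23) - 50 = 5²*(-23) - 50 = 25*(-23) - 50 = -575 - 50 = -625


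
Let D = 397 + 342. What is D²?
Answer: 546121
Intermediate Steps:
D = 739
D² = 739² = 546121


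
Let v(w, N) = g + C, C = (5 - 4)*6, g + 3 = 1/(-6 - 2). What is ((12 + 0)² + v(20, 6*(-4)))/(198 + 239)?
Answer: 1175/3496 ≈ 0.33610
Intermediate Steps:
g = -25/8 (g = -3 + 1/(-6 - 2) = -3 + 1/(-8) = -3 - ⅛ = -25/8 ≈ -3.1250)
C = 6 (C = 1*6 = 6)
v(w, N) = 23/8 (v(w, N) = -25/8 + 6 = 23/8)
((12 + 0)² + v(20, 6*(-4)))/(198 + 239) = ((12 + 0)² + 23/8)/(198 + 239) = (12² + 23/8)/437 = (144 + 23/8)*(1/437) = (1175/8)*(1/437) = 1175/3496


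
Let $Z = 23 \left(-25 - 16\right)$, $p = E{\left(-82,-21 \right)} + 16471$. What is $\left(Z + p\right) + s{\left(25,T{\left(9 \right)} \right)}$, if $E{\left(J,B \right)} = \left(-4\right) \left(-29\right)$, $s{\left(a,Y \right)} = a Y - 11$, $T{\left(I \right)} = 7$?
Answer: $15808$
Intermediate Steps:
$s{\left(a,Y \right)} = -11 + Y a$ ($s{\left(a,Y \right)} = Y a - 11 = -11 + Y a$)
$E{\left(J,B \right)} = 116$
$p = 16587$ ($p = 116 + 16471 = 16587$)
$Z = -943$ ($Z = 23 \left(-25 + \left(-24 + 8\right)\right) = 23 \left(-25 - 16\right) = 23 \left(-41\right) = -943$)
$\left(Z + p\right) + s{\left(25,T{\left(9 \right)} \right)} = \left(-943 + 16587\right) + \left(-11 + 7 \cdot 25\right) = 15644 + \left(-11 + 175\right) = 15644 + 164 = 15808$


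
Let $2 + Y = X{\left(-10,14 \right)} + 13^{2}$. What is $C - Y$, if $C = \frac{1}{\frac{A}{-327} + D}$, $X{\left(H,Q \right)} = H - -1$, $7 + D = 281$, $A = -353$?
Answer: $- \frac{14211931}{89951} \approx -158.0$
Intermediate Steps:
$D = 274$ ($D = -7 + 281 = 274$)
$X{\left(H,Q \right)} = 1 + H$ ($X{\left(H,Q \right)} = H + 1 = 1 + H$)
$C = \frac{327}{89951}$ ($C = \frac{1}{- \frac{353}{-327} + 274} = \frac{1}{\left(-353\right) \left(- \frac{1}{327}\right) + 274} = \frac{1}{\frac{353}{327} + 274} = \frac{1}{\frac{89951}{327}} = \frac{327}{89951} \approx 0.0036353$)
$Y = 158$ ($Y = -2 + \left(\left(1 - 10\right) + 13^{2}\right) = -2 + \left(-9 + 169\right) = -2 + 160 = 158$)
$C - Y = \frac{327}{89951} - 158 = - \frac{14211931}{89951}$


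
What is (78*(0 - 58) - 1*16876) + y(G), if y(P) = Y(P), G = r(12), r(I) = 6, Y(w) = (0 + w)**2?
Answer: -21364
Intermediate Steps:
Y(w) = w**2
G = 6
y(P) = P**2
(78*(0 - 58) - 1*16876) + y(G) = (78*(0 - 58) - 1*16876) + 6**2 = (78*(-58) - 16876) + 36 = (-4524 - 16876) + 36 = -21400 + 36 = -21364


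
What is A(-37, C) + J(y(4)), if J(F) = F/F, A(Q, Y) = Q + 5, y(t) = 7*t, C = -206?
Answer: -31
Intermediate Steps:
A(Q, Y) = 5 + Q
J(F) = 1
A(-37, C) + J(y(4)) = (5 - 37) + 1 = -32 + 1 = -31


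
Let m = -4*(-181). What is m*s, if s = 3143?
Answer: 2275532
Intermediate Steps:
m = 724
m*s = 724*3143 = 2275532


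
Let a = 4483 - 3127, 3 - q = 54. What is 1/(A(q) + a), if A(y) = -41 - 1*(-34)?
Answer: 1/1349 ≈ 0.00074129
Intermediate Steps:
q = -51 (q = 3 - 1*54 = 3 - 54 = -51)
A(y) = -7 (A(y) = -41 + 34 = -7)
a = 1356
1/(A(q) + a) = 1/(-7 + 1356) = 1/1349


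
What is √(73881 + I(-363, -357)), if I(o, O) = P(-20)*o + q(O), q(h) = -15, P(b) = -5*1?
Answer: 3*√8409 ≈ 275.10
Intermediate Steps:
P(b) = -5
I(o, O) = -15 - 5*o (I(o, O) = -5*o - 15 = -15 - 5*o)
√(73881 + I(-363, -357)) = √(73881 + (-15 - 5*(-363))) = √(73881 + (-15 + 1815)) = √(73881 + 1800) = √75681 = 3*√8409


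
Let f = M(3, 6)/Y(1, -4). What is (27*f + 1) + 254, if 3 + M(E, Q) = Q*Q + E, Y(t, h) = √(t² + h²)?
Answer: 255 + 972*√17/17 ≈ 490.74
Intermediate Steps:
Y(t, h) = √(h² + t²)
M(E, Q) = -3 + E + Q² (M(E, Q) = -3 + (Q*Q + E) = -3 + (Q² + E) = -3 + (E + Q²) = -3 + E + Q²)
f = 36*√17/17 (f = (-3 + 3 + 6²)/(√((-4)² + 1²)) = (-3 + 3 + 36)/(√(16 + 1)) = 36/(√17) = 36*(√17/17) = 36*√17/17 ≈ 8.7313)
(27*f + 1) + 254 = (27*(36*√17/17) + 1) + 254 = (972*√17/17 + 1) + 254 = (1 + 972*√17/17) + 254 = 255 + 972*√17/17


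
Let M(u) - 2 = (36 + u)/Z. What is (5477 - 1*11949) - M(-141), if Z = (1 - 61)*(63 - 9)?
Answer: -1398391/216 ≈ -6474.0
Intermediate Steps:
Z = -3240 (Z = -60*54 = -3240)
M(u) = 179/90 - u/3240 (M(u) = 2 + (36 + u)/(-3240) = 2 + (36 + u)*(-1/3240) = 2 + (-1/90 - u/3240) = 179/90 - u/3240)
(5477 - 1*11949) - M(-141) = (5477 - 1*11949) - (179/90 - 1/3240*(-141)) = (5477 - 11949) - (179/90 + 47/1080) = -6472 - 1*439/216 = -6472 - 439/216 = -1398391/216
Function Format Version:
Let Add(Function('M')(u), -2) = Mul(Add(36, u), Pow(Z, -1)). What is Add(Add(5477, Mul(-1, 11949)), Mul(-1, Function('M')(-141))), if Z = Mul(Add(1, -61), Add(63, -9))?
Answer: Rational(-1398391, 216) ≈ -6474.0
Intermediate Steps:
Z = -3240 (Z = Mul(-60, 54) = -3240)
Function('M')(u) = Add(Rational(179, 90), Mul(Rational(-1, 3240), u)) (Function('M')(u) = Add(2, Mul(Add(36, u), Pow(-3240, -1))) = Add(2, Mul(Add(36, u), Rational(-1, 3240))) = Add(2, Add(Rational(-1, 90), Mul(Rational(-1, 3240), u))) = Add(Rational(179, 90), Mul(Rational(-1, 3240), u)))
Add(Add(5477, Mul(-1, 11949)), Mul(-1, Function('M')(-141))) = Add(Add(5477, Mul(-1, 11949)), Mul(-1, Add(Rational(179, 90), Mul(Rational(-1, 3240), -141)))) = Add(Add(5477, -11949), Mul(-1, Add(Rational(179, 90), Rational(47, 1080)))) = Add(-6472, Mul(-1, Rational(439, 216))) = Add(-6472, Rational(-439, 216)) = Rational(-1398391, 216)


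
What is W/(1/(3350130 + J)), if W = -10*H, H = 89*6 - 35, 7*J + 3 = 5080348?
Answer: -142370962450/7 ≈ -2.0339e+10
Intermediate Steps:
J = 5080345/7 (J = -3/7 + (1/7)*5080348 = -3/7 + 725764 = 5080345/7 ≈ 7.2576e+5)
H = 499 (H = 534 - 35 = 499)
W = -4990 (W = -10*499 = -4990)
W/(1/(3350130 + J)) = -4990/(1/(3350130 + 5080345/7)) = -4990/(1/(28531255/7)) = -4990/7/28531255 = -4990*28531255/7 = -142370962450/7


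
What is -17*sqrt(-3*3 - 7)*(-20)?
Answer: 1360*I ≈ 1360.0*I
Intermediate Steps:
-17*sqrt(-3*3 - 7)*(-20) = -17*sqrt(-9 - 7)*(-20) = -68*I*(-20) = 1360*I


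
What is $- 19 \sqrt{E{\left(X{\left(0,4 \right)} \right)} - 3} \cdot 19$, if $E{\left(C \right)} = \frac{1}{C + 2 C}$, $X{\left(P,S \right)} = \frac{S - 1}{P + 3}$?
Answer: $- \frac{722 i \sqrt{6}}{3} \approx - 589.51 i$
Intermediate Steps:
$X{\left(P,S \right)} = \frac{-1 + S}{3 + P}$
$E{\left(C \right)} = \frac{1}{3 C}$
$- 19 \sqrt{E{\left(X{\left(0,4 \right)} \right)} - 3} \cdot 19 = - 19 \sqrt{\frac{1}{3 \frac{-1 + 4}{3 + 0}} - 3} \cdot 19 = - 19 \sqrt{\frac{1}{3 \cdot \frac{1}{3} \cdot 3} - 3} \cdot 19 = - 19 \sqrt{\frac{1}{3 \cdot 1} - 3} \cdot 19 = - 19 \sqrt{\frac{1}{3} \cdot 1 - 3} \cdot 19 = - 19 \sqrt{\frac{1}{3} - 3} \cdot 19 = - 19 \sqrt{- \frac{8}{3}} \cdot 19 = - 19 \frac{2 i \sqrt{6}}{3} \cdot 19 = - \frac{38 i \sqrt{6}}{3} \cdot 19 = - \frac{722 i \sqrt{6}}{3}$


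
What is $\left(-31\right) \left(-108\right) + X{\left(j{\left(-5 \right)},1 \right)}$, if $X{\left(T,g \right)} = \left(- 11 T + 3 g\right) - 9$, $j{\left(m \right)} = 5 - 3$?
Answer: $3320$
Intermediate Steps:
$j{\left(m \right)} = 2$ ($j{\left(m \right)} = 5 - 3 = 2$)
$X{\left(T,g \right)} = -9 - 11 T + 3 g$
$\left(-31\right) \left(-108\right) + X{\left(j{\left(-5 \right)},1 \right)} = \left(-31\right) \left(-108\right) - 28 = 3348 - 28 = 3320$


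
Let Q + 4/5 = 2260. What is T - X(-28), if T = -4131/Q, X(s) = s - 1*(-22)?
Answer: 47121/11296 ≈ 4.1715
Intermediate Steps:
Q = 11296/5 (Q = -⅘ + 2260 = 11296/5 ≈ 2259.2)
X(s) = 22 + s (X(s) = s + 22 = 22 + s)
T = -20655/11296 (T = -4131/11296/5 = -4131*5/11296 = -20655/11296 ≈ -1.8285)
T - X(-28) = -20655/11296 - (22 - 28) = -20655/11296 - 1*(-6) = -20655/11296 + 6 = 47121/11296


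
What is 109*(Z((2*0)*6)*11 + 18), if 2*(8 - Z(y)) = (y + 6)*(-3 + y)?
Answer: 22345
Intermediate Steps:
Z(y) = 8 - (-3 + y)*(6 + y)/2 (Z(y) = 8 - (y + 6)*(-3 + y)/2 = 8 - (6 + y)*(-3 + y)/2 = 8 - (-3 + y)*(6 + y)/2)
109*(Z((2*0)*6)*11 + 18) = 109*((17 - 3*2*0*6/2 - ((2*0)*6)²/2)*11 + 18) = 109*((17 - 0*6 - (0*6)²/2)*11 + 18) = 109*((17 - 3/2*0 - ½*0²)*11 + 18) = 109*((17 + 0 - ½*0)*11 + 18) = 109*((17 + 0 + 0)*11 + 18) = 109*(17*11 + 18) = 109*(187 + 18) = 109*205 = 22345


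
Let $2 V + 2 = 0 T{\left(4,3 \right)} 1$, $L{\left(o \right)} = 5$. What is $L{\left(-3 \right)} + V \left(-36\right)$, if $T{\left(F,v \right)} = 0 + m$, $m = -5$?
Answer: $41$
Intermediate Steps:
$T{\left(F,v \right)} = -5$ ($T{\left(F,v \right)} = 0 - 5 = -5$)
$V = -1$ ($V = -1 + \frac{0 \left(-5\right) 1}{2} = -1 + \frac{0 \cdot 1}{2} = -1 + \frac{1}{2} \cdot 0 = -1 + 0 = -1$)
$L{\left(-3 \right)} + V \left(-36\right) = 5 - -36 = 5 + 36 = 41$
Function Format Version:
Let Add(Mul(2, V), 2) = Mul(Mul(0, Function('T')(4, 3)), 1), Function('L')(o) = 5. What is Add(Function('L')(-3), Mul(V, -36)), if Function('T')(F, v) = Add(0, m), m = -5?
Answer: 41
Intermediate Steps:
Function('T')(F, v) = -5 (Function('T')(F, v) = Add(0, -5) = -5)
V = -1 (V = Add(-1, Mul(Rational(1, 2), Mul(Mul(0, -5), 1))) = Add(-1, Mul(Rational(1, 2), Mul(0, 1))) = Add(-1, Mul(Rational(1, 2), 0)) = Add(-1, 0) = -1)
Add(Function('L')(-3), Mul(V, -36)) = Add(5, Mul(-1, -36)) = Add(5, 36) = 41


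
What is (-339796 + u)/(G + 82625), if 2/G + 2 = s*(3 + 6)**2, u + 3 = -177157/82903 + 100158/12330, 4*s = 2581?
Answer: -12101882236997156123/2942726835666293445 ≈ -4.1125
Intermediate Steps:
s = 2581/4 (s = (1/4)*2581 = 2581/4 ≈ 645.25)
u = 508745149/170365665 (u = -3 + (-177157/82903 + 100158/12330) = -3 + (-177157*1/82903 + 100158*(1/12330)) = -3 + (-177157/82903 + 16693/2055) = -3 + 1019842144/170365665 = 508745149/170365665 ≈ 2.9862)
G = 8/209053 (G = 2/(-2 + 2581*(3 + 6)**2/4) = 2/(-2 + (2581/4)*9**2) = 2/(-2 + (2581/4)*81) = 2/(-2 + 209061/4) = 2/(209053/4) = 2*(4/209053) = 8/209053 ≈ 3.8268e-5)
(-339796 + u)/(G + 82625) = (-339796 + 508745149/170365665)/(8/209053 + 82625) = -57889062759191/(170365665*17273004133/209053) = -57889062759191/170365665*209053/17273004133 = -12101882236997156123/2942726835666293445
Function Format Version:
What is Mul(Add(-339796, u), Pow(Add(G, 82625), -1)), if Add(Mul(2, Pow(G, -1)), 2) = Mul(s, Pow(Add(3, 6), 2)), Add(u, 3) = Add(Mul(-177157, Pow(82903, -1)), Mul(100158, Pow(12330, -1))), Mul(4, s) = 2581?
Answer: Rational(-12101882236997156123, 2942726835666293445) ≈ -4.1125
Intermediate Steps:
s = Rational(2581, 4) (s = Mul(Rational(1, 4), 2581) = Rational(2581, 4) ≈ 645.25)
u = Rational(508745149, 170365665) (u = Add(-3, Add(Mul(-177157, Pow(82903, -1)), Mul(100158, Pow(12330, -1)))) = Add(-3, Add(Mul(-177157, Rational(1, 82903)), Mul(100158, Rational(1, 12330)))) = Add(-3, Add(Rational(-177157, 82903), Rational(16693, 2055))) = Add(-3, Rational(1019842144, 170365665)) = Rational(508745149, 170365665) ≈ 2.9862)
G = Rational(8, 209053) (G = Mul(2, Pow(Add(-2, Mul(Rational(2581, 4), Pow(Add(3, 6), 2))), -1)) = Mul(2, Pow(Add(-2, Mul(Rational(2581, 4), Pow(9, 2))), -1)) = Mul(2, Pow(Add(-2, Mul(Rational(2581, 4), 81)), -1)) = Mul(2, Pow(Add(-2, Rational(209061, 4)), -1)) = Mul(2, Pow(Rational(209053, 4), -1)) = Mul(2, Rational(4, 209053)) = Rational(8, 209053) ≈ 3.8268e-5)
Mul(Add(-339796, u), Pow(Add(G, 82625), -1)) = Mul(Add(-339796, Rational(508745149, 170365665)), Pow(Add(Rational(8, 209053), 82625), -1)) = Mul(Rational(-57889062759191, 170365665), Pow(Rational(17273004133, 209053), -1)) = Mul(Rational(-57889062759191, 170365665), Rational(209053, 17273004133)) = Rational(-12101882236997156123, 2942726835666293445)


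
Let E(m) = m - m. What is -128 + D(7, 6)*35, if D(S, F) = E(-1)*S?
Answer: -128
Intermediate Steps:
E(m) = 0
D(S, F) = 0 (D(S, F) = 0*S = 0)
-128 + D(7, 6)*35 = -128 + 0*35 = -128 + 0 = -128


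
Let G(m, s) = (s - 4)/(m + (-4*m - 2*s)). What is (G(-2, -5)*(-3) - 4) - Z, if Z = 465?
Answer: -7477/16 ≈ -467.31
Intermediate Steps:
G(m, s) = (-4 + s)/(-3*m - 2*s)
(G(-2, -5)*(-3) - 4) - Z = (((4 - 1*(-5))/(2*(-5) + 3*(-2)))*(-3) - 4) - 1*465 = (((4 + 5)/(-10 - 6))*(-3) - 4) - 465 = ((9/(-16))*(-3) - 4) - 465 = (-1/16*9*(-3) - 4) - 465 = (-9/16*(-3) - 4) - 465 = (27/16 - 4) - 465 = -37/16 - 465 = -7477/16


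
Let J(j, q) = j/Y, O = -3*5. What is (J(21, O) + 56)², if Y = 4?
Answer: 60025/16 ≈ 3751.6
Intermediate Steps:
O = -15
J(j, q) = j/4
(J(21, O) + 56)² = ((¼)*21 + 56)² = (21/4 + 56)² = (245/4)² = 60025/16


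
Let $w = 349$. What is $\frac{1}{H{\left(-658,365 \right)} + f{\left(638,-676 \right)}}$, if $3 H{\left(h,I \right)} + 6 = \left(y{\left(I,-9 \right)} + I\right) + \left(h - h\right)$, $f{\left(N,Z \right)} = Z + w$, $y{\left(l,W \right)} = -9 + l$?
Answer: $- \frac{3}{266} \approx -0.011278$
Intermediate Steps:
$f{\left(N,Z \right)} = 349 + Z$ ($f{\left(N,Z \right)} = Z + 349 = 349 + Z$)
$H{\left(h,I \right)} = -5 + \frac{2 I}{3}$ ($H{\left(h,I \right)} = -2 + \frac{\left(\left(-9 + I\right) + I\right) + \left(h - h\right)}{3} = -2 + \frac{\left(-9 + 2 I\right) + 0}{3} = -2 + \frac{-9 + 2 I}{3} = -2 + \left(-3 + \frac{2 I}{3}\right) = -5 + \frac{2 I}{3}$)
$\frac{1}{H{\left(-658,365 \right)} + f{\left(638,-676 \right)}} = \frac{1}{\left(-5 + \frac{2}{3} \cdot 365\right) + \left(349 - 676\right)} = \frac{1}{\left(-5 + \frac{730}{3}\right) - 327} = \frac{1}{\frac{715}{3} - 327} = \frac{1}{- \frac{266}{3}} = - \frac{3}{266}$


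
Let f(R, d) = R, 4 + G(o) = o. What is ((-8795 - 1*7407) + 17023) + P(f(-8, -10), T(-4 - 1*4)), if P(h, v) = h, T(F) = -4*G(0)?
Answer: 813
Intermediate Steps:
G(o) = -4 + o
T(F) = 16 (T(F) = -4*(-4 + 0) = -4*(-4) = 16)
((-8795 - 1*7407) + 17023) + P(f(-8, -10), T(-4 - 1*4)) = ((-8795 - 1*7407) + 17023) - 8 = ((-8795 - 7407) + 17023) - 8 = (-16202 + 17023) - 8 = 821 - 8 = 813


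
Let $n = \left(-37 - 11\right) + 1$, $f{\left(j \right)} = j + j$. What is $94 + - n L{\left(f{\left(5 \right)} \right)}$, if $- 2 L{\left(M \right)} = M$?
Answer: $-141$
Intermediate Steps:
$f{\left(j \right)} = 2 j$
$L{\left(M \right)} = - \frac{M}{2}$
$n = -47$ ($n = -48 + 1 = -47$)
$94 + - n L{\left(f{\left(5 \right)} \right)} = 94 + \left(-1\right) \left(-47\right) \left(- \frac{2 \cdot 5}{2}\right) = 94 + 47 \left(\left(- \frac{1}{2}\right) 10\right) = 94 + 47 \left(-5\right) = 94 - 235 = -141$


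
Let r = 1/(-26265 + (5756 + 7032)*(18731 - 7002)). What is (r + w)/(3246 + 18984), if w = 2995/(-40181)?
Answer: -224571349942/66975777741069405 ≈ -3.3530e-6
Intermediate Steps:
w = -2995/40181 (w = 2995*(-1/40181) = -2995/40181 ≈ -0.074538)
r = 1/149964187 (r = 1/(-26265 + 12788*11729) = 1/(-26265 + 149990452) = 1/149964187 ≈ 6.6683e-9)
(r + w)/(3246 + 18984) = (1/149964187 - 2995/40181)/(3246 + 18984) = -449142699884/6025710997847/22230 = -449142699884/6025710997847*1/22230 = -224571349942/66975777741069405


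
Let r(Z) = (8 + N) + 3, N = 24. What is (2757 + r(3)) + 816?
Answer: 3608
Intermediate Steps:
r(Z) = 35 (r(Z) = (8 + 24) + 3 = 32 + 3 = 35)
(2757 + r(3)) + 816 = (2757 + 35) + 816 = 2792 + 816 = 3608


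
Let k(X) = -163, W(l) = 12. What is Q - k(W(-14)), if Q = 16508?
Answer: 16671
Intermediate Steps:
Q - k(W(-14)) = 16508 - 1*(-163) = 16508 + 163 = 16671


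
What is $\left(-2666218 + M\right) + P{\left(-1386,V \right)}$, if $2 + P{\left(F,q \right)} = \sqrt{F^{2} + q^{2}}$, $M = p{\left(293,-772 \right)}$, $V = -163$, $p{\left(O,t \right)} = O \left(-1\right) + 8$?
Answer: $-2666505 + \sqrt{1947565} \approx -2.6651 \cdot 10^{6}$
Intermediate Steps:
$p{\left(O,t \right)} = 8 - O$ ($p{\left(O,t \right)} = - O + 8 = 8 - O$)
$M = -285$ ($M = 8 - 293 = -285$)
$P{\left(F,q \right)} = -2 + \sqrt{F^{2} + q^{2}}$
$\left(-2666218 + M\right) + P{\left(-1386,V \right)} = \left(-2666218 - 285\right) - \left(2 - \sqrt{\left(-1386\right)^{2} + \left(-163\right)^{2}}\right) = -2666503 - \left(2 - \sqrt{1920996 + 26569}\right) = -2666503 - \left(2 - \sqrt{1947565}\right) = -2666505 + \sqrt{1947565}$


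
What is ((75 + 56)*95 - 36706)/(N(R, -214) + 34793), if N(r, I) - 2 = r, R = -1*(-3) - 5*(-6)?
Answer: -24261/34828 ≈ -0.69659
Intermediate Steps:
R = 33 (R = 3 + 30 = 33)
N(r, I) = 2 + r
((75 + 56)*95 - 36706)/(N(R, -214) + 34793) = ((75 + 56)*95 - 36706)/((2 + 33) + 34793) = (131*95 - 36706)/(35 + 34793) = (12445 - 36706)/34828 = -24261*1/34828 = -24261/34828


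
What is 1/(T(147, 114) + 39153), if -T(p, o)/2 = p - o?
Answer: 1/39087 ≈ 2.5584e-5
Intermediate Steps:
T(p, o) = -2*p + 2*o (T(p, o) = -2*(p - o) = -2*p + 2*o)
1/(T(147, 114) + 39153) = 1/((-2*147 + 2*114) + 39153) = 1/((-294 + 228) + 39153) = 1/(-66 + 39153) = 1/39087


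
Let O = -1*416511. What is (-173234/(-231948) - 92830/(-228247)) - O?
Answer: 11025375585067177/26470717578 ≈ 4.1651e+5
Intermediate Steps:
O = -416511
(-173234/(-231948) - 92830/(-228247)) - O = (-173234/(-231948) - 92830/(-228247)) - 1*(-416511) = (-173234*(-1/231948) - 92830*(-1/228247)) + 416511 = (86617/115974 + 92830/228247) + 416511 = 30535936819/26470717578 + 416511 = 11025375585067177/26470717578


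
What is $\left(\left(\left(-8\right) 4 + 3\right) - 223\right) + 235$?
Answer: $-17$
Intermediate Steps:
$\left(\left(\left(-8\right) 4 + 3\right) - 223\right) + 235 = \left(\left(-32 + 3\right) - 223\right) + 235 = \left(-29 - 223\right) + 235 = -252 + 235 = -17$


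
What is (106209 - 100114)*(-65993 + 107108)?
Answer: 250595925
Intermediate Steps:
(106209 - 100114)*(-65993 + 107108) = 6095*41115 = 250595925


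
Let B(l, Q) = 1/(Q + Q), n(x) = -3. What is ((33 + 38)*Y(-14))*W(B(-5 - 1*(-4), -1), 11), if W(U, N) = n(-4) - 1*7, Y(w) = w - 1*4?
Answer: 12780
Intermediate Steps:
B(l, Q) = 1/(2*Q)
Y(w) = -4 + w (Y(w) = w - 4 = -4 + w)
W(U, N) = -10 (W(U, N) = -3 - 1*7 = -3 - 7 = -10)
((33 + 38)*Y(-14))*W(B(-5 - 1*(-4), -1), 11) = ((33 + 38)*(-4 - 14))*(-10) = (71*(-18))*(-10) = -1278*(-10) = 12780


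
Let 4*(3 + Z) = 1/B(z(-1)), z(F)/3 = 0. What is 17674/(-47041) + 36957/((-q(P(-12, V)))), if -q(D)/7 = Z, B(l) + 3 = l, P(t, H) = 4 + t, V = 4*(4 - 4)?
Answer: -20866508410/12183619 ≈ -1712.7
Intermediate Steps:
z(F) = 0 (z(F) = 3*0 = 0)
V = 0 (V = 4*0 = 0)
B(l) = -3 + l
Z = -37/12 (Z = -3 + 1/(4*(-3 + 0)) = -3 + (1/4)/(-3) = -3 + (1/4)*(-1/3) = -3 - 1/12 = -37/12 ≈ -3.0833)
q(D) = 259/12 (q(D) = -7*(-37/12) = 259/12)
17674/(-47041) + 36957/((-q(P(-12, V)))) = 17674/(-47041) + 36957/((-1*259/12)) = 17674*(-1/47041) + 36957/(-259/12) = -17674/47041 + 36957*(-12/259) = -17674/47041 - 443484/259 = -20866508410/12183619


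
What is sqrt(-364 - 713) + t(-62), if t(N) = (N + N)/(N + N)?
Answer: 1 + I*sqrt(1077) ≈ 1.0 + 32.818*I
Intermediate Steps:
t(N) = 1 (t(N) = (2*N)/((2*N)) = (2*N)*(1/(2*N)) = 1)
sqrt(-364 - 713) + t(-62) = sqrt(-364 - 713) + 1 = sqrt(-1077) + 1 = I*sqrt(1077) + 1 = 1 + I*sqrt(1077)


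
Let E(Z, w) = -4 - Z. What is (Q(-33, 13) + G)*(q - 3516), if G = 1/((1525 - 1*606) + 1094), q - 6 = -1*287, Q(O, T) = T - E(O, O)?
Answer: 122289979/2013 ≈ 60750.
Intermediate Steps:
Q(O, T) = 4 + O + T (Q(O, T) = T - (-4 - O) = T + (4 + O) = 4 + O + T)
q = -281 (q = 6 - 1*287 = 6 - 287 = -281)
G = 1/2013 (G = 1/((1525 - 606) + 1094) = 1/(919 + 1094) = 1/2013 ≈ 0.00049677)
(Q(-33, 13) + G)*(q - 3516) = ((4 - 33 + 13) + 1/2013)*(-281 - 3516) = (-16 + 1/2013)*(-3797) = -32207/2013*(-3797) = 122289979/2013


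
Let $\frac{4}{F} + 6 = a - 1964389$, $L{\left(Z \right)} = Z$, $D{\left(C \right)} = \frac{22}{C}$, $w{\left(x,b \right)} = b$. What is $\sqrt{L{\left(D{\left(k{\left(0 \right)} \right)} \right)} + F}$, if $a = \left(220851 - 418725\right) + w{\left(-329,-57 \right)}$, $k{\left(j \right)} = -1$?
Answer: $\frac{2 i \sqrt{6429024419711}}{1081163} \approx 4.6904 i$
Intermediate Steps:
$a = -197931$ ($a = \left(220851 - 418725\right) - 57 = -197874 - 57 = -197931$)
$F = - \frac{2}{1081163}$ ($F = \frac{4}{-6 - 2162320} = \frac{4}{-2162326} = 4 \left(- \frac{1}{2162326}\right) = - \frac{2}{1081163} \approx -1.8499 \cdot 10^{-6}$)
$\sqrt{L{\left(D{\left(k{\left(0 \right)} \right)} \right)} + F} = \sqrt{\frac{22}{-1} - \frac{2}{1081163}} = \sqrt{22 \left(-1\right) - \frac{2}{1081163}} = \sqrt{-22 - \frac{2}{1081163}} = \sqrt{- \frac{23785588}{1081163}} = \frac{2 i \sqrt{6429024419711}}{1081163}$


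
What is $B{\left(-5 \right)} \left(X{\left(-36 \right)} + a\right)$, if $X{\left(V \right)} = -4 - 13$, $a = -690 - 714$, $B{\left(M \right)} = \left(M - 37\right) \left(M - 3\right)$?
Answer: $-477456$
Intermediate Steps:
$B{\left(M \right)} = \left(-37 + M\right) \left(-3 + M\right)$
$a = -1404$
$X{\left(V \right)} = -17$
$B{\left(-5 \right)} \left(X{\left(-36 \right)} + a\right) = \left(111 + \left(-5\right)^{2} - -200\right) \left(-17 - 1404\right) = \left(111 + 25 + 200\right) \left(-1421\right) = 336 \left(-1421\right) = -477456$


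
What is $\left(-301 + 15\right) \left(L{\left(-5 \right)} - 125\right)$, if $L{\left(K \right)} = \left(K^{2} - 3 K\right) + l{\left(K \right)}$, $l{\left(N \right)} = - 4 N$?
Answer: $18590$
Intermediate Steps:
$L{\left(K \right)} = K^{2} - 7 K$ ($L{\left(K \right)} = \left(K^{2} - 3 K\right) - 4 K = K^{2} - 7 K$)
$\left(-301 + 15\right) \left(L{\left(-5 \right)} - 125\right) = \left(-301 + 15\right) \left(- 5 \left(-7 - 5\right) - 125\right) = - 286 \left(\left(-5\right) \left(-12\right) - 125\right) = - 286 \left(60 - 125\right) = \left(-286\right) \left(-65\right) = 18590$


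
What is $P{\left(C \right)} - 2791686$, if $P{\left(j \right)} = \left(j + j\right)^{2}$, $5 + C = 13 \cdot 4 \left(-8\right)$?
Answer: $-2082722$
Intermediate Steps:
$C = -421$ ($C = -5 + 13 \cdot 4 \left(-8\right) = -5 + 52 \left(-8\right) = -5 - 416 = -421$)
$P{\left(j \right)} = 4 j^{2}$ ($P{\left(j \right)} = \left(2 j\right)^{2} = 4 j^{2}$)
$P{\left(C \right)} - 2791686 = 4 \left(-421\right)^{2} - 2791686 = 4 \cdot 177241 - 2791686 = 708964 - 2791686 = -2082722$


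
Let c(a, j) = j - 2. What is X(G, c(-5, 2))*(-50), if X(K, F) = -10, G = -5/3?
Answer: 500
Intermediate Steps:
c(a, j) = -2 + j
G = -5/3 (G = -5*⅓ = -5/3 ≈ -1.6667)
X(G, c(-5, 2))*(-50) = -10*(-50) = 500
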